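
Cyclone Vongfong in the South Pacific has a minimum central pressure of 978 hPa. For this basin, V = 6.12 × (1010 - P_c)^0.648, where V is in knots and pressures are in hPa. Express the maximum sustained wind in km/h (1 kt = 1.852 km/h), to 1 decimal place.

107.1 km/h

ΔP = 1010 − 978 = 32 hPa.
V ≈ 6.12 × 32^0.648 = 6.12 × 9.448 ≈ 57.821 kt.
57.821 × 1.852 ≈ 107.09 km/h → 107.1 km/h.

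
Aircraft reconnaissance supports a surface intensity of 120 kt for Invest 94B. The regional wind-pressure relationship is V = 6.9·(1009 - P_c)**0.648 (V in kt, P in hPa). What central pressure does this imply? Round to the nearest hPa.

927 hPa

ΔP = (V / 6.9)^(1/0.648) = (120/6.9)^1.543.
120/6.9 = 17.391; 17.391^1.543 ≈ 82.05 hPa.
P_c = 1009 − 82.05 = 926.95 ≈ 927 hPa.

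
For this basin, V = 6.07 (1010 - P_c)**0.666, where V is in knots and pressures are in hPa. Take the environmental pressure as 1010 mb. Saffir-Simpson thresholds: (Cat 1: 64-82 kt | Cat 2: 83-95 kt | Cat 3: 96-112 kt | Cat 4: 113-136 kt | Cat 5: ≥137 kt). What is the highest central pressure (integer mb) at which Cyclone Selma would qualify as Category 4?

Category 4 begins at V = 113 kt.
Required ΔP = (113/6.07)^(1/0.666) = 18.616^1.502 ≈ 80.68 mb.
P_c ≤ 1010 − 80.68 = 929.32, so the highest integer P_c is 929 mb.

929 mb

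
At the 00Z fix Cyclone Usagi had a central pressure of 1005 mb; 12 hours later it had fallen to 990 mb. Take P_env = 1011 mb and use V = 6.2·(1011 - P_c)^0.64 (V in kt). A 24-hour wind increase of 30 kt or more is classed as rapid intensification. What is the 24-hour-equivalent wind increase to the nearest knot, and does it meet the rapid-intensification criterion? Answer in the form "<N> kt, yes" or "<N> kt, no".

48 kt, yes

V₁: ΔP = 6, V ≈ 6.2 × 6^0.64 ≈ 19.52 kt.
V₂: ΔP = 21, V ≈ 6.2 × 21^0.64 ≈ 43.51 kt.
ΔV over 12 h = 23.99 kt → 24 h equivalent = 23.99 × 24/12 ≈ 47.98 kt.
48 kt ≥ 30 kt ⇒ rapid intensification.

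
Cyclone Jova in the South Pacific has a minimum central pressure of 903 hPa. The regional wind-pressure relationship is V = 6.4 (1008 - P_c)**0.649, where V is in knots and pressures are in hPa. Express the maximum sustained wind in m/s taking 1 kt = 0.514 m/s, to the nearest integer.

67 m/s

ΔP = 1008 − 903 = 105 hPa.
V ≈ 6.4 × 105^0.649 = 6.4 × 20.500 ≈ 131.199 kt.
131.199 × 0.514 ≈ 67.44 m/s → 67 m/s.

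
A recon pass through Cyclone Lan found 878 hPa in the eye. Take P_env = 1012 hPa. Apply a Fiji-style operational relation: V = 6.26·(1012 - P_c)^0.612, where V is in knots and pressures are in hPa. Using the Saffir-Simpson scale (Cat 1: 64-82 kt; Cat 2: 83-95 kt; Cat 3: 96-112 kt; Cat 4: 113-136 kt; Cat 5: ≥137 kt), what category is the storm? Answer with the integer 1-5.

4

ΔP = 1012 − 878 = 134 hPa.
V ≈ 6.26 × 134^0.612 = 6.26 × 20.03 ≈ 125 kt.
125 kt falls in the Category 4 band.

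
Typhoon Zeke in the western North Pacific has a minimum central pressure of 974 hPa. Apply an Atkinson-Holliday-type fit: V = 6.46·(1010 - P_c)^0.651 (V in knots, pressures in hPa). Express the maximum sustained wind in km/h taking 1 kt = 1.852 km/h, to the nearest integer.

ΔP = 1010 − 974 = 36 hPa.
V ≈ 6.46 × 36^0.651 = 6.46 × 10.307 ≈ 66.586 kt.
66.586 × 1.852 ≈ 123.32 km/h → 123 km/h.

123 km/h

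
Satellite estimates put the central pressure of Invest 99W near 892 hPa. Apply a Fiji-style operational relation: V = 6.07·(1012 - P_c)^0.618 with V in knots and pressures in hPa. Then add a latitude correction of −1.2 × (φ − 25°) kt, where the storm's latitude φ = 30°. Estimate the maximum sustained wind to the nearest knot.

ΔP = 1012 − 892 = 120 hPa.
120^0.618 ≈ 19.272.
V ≈ 6.07 × 19.272 ≈ 117.0 kt.
Latitude correction: −1.2 × (30 − 25) = -6 kt.
Corrected V ≈ 111 kt → 111 kt.

111 kt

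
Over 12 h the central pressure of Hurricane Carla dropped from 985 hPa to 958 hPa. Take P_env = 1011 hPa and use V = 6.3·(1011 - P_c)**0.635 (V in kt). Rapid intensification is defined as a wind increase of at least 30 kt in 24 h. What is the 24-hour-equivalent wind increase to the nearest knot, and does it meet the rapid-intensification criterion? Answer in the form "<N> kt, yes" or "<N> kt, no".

V₁: ΔP = 26, V ≈ 6.3 × 26^0.635 ≈ 49.87 kt.
V₂: ΔP = 53, V ≈ 6.3 × 53^0.635 ≈ 78.39 kt.
ΔV over 12 h = 28.52 kt → 24 h equivalent = 28.52 × 24/12 ≈ 57.04 kt.
57 kt ≥ 30 kt ⇒ rapid intensification.

57 kt, yes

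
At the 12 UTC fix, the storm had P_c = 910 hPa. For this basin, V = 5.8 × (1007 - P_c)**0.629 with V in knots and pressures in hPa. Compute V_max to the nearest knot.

ΔP = 1007 − 910 = 97 hPa.
97^0.629 ≈ 17.770.
V ≈ 5.8 × 17.770 ≈ 103.1 kt.

103 kt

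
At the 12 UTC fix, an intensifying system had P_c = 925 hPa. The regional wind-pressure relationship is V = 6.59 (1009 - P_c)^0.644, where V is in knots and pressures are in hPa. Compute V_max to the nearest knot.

ΔP = 1009 − 925 = 84 hPa.
84^0.644 ≈ 17.347.
V ≈ 6.59 × 17.347 ≈ 114.3 kt.

114 kt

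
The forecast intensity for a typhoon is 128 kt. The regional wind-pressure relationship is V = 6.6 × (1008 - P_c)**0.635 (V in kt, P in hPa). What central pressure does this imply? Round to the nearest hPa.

901 hPa

ΔP = (V / 6.6)^(1/0.635) = (128/6.6)^1.575.
128/6.6 = 19.394; 19.394^1.575 ≈ 106.62 hPa.
P_c = 1008 − 106.62 = 901.38 ≈ 901 hPa.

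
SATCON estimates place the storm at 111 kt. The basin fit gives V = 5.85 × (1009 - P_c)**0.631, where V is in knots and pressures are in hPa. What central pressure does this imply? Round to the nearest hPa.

ΔP = (V / 5.85)^(1/0.631) = (111/5.85)^1.585.
111/5.85 = 18.974; 18.974^1.585 ≈ 106.08 hPa.
P_c = 1009 − 106.08 = 902.92 ≈ 903 hPa.

903 hPa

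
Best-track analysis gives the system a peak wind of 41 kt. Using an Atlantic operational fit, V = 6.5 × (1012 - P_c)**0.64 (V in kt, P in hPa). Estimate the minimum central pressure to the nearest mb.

994 mb

ΔP = (V / 6.5)^(1/0.64) = (41/6.5)^1.562.
41/6.5 = 6.308; 6.308^1.562 ≈ 17.77 mb.
P_c = 1012 − 17.77 = 994.23 ≈ 994 mb.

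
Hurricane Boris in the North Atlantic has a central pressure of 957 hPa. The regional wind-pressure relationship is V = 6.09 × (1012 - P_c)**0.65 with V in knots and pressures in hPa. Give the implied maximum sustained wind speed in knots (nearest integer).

82 kt

ΔP = 1012 − 957 = 55 hPa.
55^0.65 ≈ 13.528.
V ≈ 6.09 × 13.528 ≈ 82.4 kt.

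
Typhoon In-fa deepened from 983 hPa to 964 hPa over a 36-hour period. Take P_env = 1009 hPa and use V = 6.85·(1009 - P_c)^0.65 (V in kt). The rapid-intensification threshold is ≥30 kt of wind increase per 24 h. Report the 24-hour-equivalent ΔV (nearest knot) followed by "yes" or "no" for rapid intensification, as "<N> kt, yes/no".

16 kt, no

V₁: ΔP = 26, V ≈ 6.85 × 26^0.65 ≈ 56.94 kt.
V₂: ΔP = 45, V ≈ 6.85 × 45^0.65 ≈ 81.34 kt.
ΔV over 36 h = 24.40 kt → 24 h equivalent = 24.40 × 24/36 ≈ 16.27 kt.
16 kt < 30 kt ⇒ not rapid intensification.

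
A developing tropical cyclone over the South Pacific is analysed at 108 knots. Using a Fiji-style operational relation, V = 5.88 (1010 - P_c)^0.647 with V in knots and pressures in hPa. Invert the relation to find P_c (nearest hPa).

920 hPa

ΔP = (V / 5.88)^(1/0.647) = (108/5.88)^1.546.
108/5.88 = 18.367; 18.367^1.546 ≈ 89.89 hPa.
P_c = 1010 − 89.89 = 920.11 ≈ 920 hPa.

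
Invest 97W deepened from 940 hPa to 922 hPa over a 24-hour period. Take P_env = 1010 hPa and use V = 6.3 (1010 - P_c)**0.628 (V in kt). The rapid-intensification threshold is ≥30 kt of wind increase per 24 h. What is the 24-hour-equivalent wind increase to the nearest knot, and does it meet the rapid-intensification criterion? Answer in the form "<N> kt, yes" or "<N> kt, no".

14 kt, no

V₁: ΔP = 70, V ≈ 6.3 × 70^0.628 ≈ 90.80 kt.
V₂: ΔP = 88, V ≈ 6.3 × 88^0.628 ≈ 104.83 kt.
ΔV over 24 h = 14.03 kt → 24 h equivalent = 14.03 × 24/24 ≈ 14.03 kt.
14 kt < 30 kt ⇒ not rapid intensification.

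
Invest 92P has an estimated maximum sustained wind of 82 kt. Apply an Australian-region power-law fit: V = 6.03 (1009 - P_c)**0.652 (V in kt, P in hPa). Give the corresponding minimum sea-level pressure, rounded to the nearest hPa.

954 hPa

ΔP = (V / 6.03)^(1/0.652) = (82/6.03)^1.534.
82/6.03 = 13.599; 13.599^1.534 ≈ 54.76 hPa.
P_c = 1009 − 54.76 = 954.24 ≈ 954 hPa.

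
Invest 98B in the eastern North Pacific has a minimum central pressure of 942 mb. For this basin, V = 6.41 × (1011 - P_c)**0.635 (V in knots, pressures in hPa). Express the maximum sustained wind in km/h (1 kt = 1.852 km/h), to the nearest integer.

ΔP = 1011 − 942 = 69 mb.
V ≈ 6.41 × 69^0.635 = 6.41 × 14.712 ≈ 94.303 kt.
94.303 × 1.852 ≈ 174.65 km/h → 175 km/h.

175 km/h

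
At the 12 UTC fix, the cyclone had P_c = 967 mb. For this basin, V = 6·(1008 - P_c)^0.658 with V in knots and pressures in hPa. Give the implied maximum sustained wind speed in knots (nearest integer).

ΔP = 1008 − 967 = 41 mb.
41^0.658 ≈ 11.514.
V ≈ 6 × 11.514 ≈ 69.1 kt.

69 kt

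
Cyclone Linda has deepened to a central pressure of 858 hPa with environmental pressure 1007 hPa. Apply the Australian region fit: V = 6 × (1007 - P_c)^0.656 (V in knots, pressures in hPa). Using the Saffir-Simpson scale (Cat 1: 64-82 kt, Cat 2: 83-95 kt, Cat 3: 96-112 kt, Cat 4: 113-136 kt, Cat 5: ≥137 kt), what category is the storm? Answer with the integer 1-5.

ΔP = 1007 − 858 = 149 hPa.
V ≈ 6 × 149^0.656 = 6 × 26.64 ≈ 160 kt.
160 kt falls in the Category 5 band.

5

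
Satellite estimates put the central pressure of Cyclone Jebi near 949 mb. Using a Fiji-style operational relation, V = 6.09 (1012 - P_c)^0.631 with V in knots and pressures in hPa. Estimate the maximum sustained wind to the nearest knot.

ΔP = 1012 − 949 = 63 mb.
63^0.631 ≈ 13.658.
V ≈ 6.09 × 13.658 ≈ 83.2 kt.

83 kt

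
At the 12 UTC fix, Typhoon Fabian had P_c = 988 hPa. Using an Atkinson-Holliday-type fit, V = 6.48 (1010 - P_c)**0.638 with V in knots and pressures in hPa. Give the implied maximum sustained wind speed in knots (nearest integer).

47 kt

ΔP = 1010 − 988 = 22 hPa.
22^0.638 ≈ 7.186.
V ≈ 6.48 × 7.186 ≈ 46.6 kt.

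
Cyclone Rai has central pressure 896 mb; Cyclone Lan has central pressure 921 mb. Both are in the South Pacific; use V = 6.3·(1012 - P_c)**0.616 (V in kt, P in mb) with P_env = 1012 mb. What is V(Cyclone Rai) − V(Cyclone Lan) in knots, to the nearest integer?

Cyclone Rai: ΔP = 116; V ≈ 6.3 × 116^0.616 ≈ 117.77 kt.
Cyclone Lan: ΔP = 91; V ≈ 6.3 × 91^0.616 ≈ 101.42 kt.
Difference ≈ 117.77 − 101.42 = 16.35 → 16 kt.

16 kt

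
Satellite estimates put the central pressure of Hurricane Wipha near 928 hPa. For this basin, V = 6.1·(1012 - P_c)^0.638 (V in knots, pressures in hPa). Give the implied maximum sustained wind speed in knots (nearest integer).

103 kt

ΔP = 1012 − 928 = 84 hPa.
84^0.638 ≈ 16.892.
V ≈ 6.1 × 16.892 ≈ 103.0 kt.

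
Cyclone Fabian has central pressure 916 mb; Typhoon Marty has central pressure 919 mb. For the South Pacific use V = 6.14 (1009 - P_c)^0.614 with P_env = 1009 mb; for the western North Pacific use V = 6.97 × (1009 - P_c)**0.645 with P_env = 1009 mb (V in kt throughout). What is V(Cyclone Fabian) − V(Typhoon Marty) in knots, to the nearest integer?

Cyclone Fabian: ΔP = 93; V ≈ 6.14 × 93^0.614 ≈ 99.27 kt.
Typhoon Marty: ΔP = 90; V ≈ 6.97 × 90^0.645 ≈ 126.98 kt.
Difference ≈ 99.27 − 126.98 = -27.71 → -28 kt.

-28 kt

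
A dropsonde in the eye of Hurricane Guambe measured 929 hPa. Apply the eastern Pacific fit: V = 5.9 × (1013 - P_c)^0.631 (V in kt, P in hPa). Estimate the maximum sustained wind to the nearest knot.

ΔP = 1013 − 929 = 84 hPa.
84^0.631 ≈ 16.376.
V ≈ 5.9 × 16.376 ≈ 96.6 kt.

97 kt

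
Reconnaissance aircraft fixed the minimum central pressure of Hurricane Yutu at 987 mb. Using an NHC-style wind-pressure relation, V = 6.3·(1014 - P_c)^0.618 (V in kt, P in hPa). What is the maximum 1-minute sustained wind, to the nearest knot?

ΔP = 1014 − 987 = 27 mb.
27^0.618 ≈ 7.666.
V ≈ 6.3 × 7.666 ≈ 48.3 kt.

48 kt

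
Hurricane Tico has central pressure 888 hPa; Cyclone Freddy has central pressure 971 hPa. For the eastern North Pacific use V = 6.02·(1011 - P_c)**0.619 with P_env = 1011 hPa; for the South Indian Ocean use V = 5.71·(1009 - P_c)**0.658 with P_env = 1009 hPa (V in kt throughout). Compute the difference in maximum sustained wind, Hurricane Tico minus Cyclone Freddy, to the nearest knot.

Hurricane Tico: ΔP = 123; V ≈ 6.02 × 123^0.619 ≈ 118.37 kt.
Cyclone Freddy: ΔP = 38; V ≈ 5.71 × 38^0.658 ≈ 62.54 kt.
Difference ≈ 118.37 − 62.54 = 55.83 → 56 kt.

56 kt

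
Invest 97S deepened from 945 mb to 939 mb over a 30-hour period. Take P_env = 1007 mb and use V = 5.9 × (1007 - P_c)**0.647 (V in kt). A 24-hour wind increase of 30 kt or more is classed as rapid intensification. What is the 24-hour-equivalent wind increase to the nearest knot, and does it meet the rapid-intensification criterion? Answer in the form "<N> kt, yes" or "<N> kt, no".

V₁: ΔP = 62, V ≈ 5.9 × 62^0.647 ≈ 85.22 kt.
V₂: ΔP = 68, V ≈ 5.9 × 68^0.647 ≈ 90.47 kt.
ΔV over 30 h = 5.25 kt → 24 h equivalent = 5.25 × 24/30 ≈ 4.20 kt.
4 kt < 30 kt ⇒ not rapid intensification.

4 kt, no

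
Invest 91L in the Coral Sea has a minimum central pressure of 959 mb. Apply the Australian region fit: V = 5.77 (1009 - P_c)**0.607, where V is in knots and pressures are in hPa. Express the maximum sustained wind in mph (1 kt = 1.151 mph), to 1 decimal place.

71.4 mph

ΔP = 1009 − 959 = 50 mb.
V ≈ 5.77 × 50^0.607 = 5.77 × 10.747 ≈ 62.008 kt.
62.008 × 1.151 ≈ 71.37 mph → 71.4 mph.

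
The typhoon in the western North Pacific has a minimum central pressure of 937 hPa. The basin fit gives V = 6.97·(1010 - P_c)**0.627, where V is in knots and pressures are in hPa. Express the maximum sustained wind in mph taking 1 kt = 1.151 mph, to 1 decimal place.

ΔP = 1010 − 937 = 73 hPa.
V ≈ 6.97 × 73^0.627 = 6.97 × 14.733 ≈ 102.692 kt.
102.692 × 1.151 ≈ 118.20 mph → 118.2 mph.

118.2 mph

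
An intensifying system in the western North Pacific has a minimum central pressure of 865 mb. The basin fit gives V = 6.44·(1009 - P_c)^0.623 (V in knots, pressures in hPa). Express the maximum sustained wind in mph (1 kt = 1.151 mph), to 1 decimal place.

ΔP = 1009 − 865 = 144 mb.
V ≈ 6.44 × 144^0.623 = 6.44 × 22.114 ≈ 142.412 kt.
142.412 × 1.151 ≈ 163.92 mph → 163.9 mph.

163.9 mph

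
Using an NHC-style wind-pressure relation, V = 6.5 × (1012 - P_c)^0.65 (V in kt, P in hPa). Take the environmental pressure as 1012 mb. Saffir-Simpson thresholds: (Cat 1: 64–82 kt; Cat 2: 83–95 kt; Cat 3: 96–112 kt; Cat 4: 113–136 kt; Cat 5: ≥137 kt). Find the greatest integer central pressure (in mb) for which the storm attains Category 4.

Category 4 begins at V = 113 kt.
Required ΔP = (113/6.5)^(1/0.65) = 17.385^1.538 ≈ 80.90 mb.
P_c ≤ 1012 − 80.90 = 931.10, so the highest integer P_c is 931 mb.

931 mb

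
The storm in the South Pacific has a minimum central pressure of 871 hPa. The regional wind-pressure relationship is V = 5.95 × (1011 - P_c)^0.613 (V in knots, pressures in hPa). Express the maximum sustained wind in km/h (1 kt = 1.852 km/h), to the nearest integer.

ΔP = 1011 − 871 = 140 hPa.
V ≈ 5.95 × 140^0.613 = 5.95 × 20.681 ≈ 123.053 kt.
123.053 × 1.852 ≈ 227.89 km/h → 228 km/h.

228 km/h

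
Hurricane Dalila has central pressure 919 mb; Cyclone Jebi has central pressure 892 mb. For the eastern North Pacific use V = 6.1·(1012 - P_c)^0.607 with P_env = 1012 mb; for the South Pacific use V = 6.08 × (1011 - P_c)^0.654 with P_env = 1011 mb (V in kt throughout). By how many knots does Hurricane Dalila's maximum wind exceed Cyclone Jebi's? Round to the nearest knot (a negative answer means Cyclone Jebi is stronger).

Hurricane Dalila: ΔP = 93; V ≈ 6.1 × 93^0.607 ≈ 95.54 kt.
Cyclone Jebi: ΔP = 119; V ≈ 6.08 × 119^0.654 ≈ 138.46 kt.
Difference ≈ 95.54 − 138.46 = -42.92 → -43 kt.

-43 kt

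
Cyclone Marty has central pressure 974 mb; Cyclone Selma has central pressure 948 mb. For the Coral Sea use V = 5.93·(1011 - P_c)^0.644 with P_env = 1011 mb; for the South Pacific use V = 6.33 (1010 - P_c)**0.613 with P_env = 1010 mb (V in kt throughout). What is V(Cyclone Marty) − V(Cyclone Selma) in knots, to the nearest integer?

-19 kt

Cyclone Marty: ΔP = 37; V ≈ 5.93 × 37^0.644 ≈ 60.67 kt.
Cyclone Selma: ΔP = 62; V ≈ 6.33 × 62^0.613 ≈ 79.46 kt.
Difference ≈ 60.67 − 79.46 = -18.79 → -19 kt.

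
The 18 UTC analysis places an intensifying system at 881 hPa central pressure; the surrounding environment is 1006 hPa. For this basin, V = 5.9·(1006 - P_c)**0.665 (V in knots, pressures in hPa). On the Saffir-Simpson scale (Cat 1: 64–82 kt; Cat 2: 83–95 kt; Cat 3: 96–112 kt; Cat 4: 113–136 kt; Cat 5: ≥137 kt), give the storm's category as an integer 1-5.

5

ΔP = 1006 − 881 = 125 hPa.
V ≈ 5.9 × 125^0.665 = 5.9 × 24.80 ≈ 146 kt.
146 kt falls in the Category 5 band.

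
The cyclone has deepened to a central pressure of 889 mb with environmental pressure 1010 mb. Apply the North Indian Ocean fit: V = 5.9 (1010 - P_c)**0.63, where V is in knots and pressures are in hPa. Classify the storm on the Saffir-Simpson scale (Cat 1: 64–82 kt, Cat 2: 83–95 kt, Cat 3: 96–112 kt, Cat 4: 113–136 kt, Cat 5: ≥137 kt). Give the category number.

ΔP = 1010 − 889 = 121 mb.
V ≈ 5.9 × 121^0.63 = 5.9 × 20.52 ≈ 121 kt.
121 kt falls in the Category 4 band.

4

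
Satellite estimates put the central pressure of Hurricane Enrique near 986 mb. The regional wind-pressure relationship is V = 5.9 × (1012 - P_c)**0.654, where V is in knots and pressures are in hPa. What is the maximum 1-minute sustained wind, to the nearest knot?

ΔP = 1012 − 986 = 26 mb.
26^0.654 ≈ 8.422.
V ≈ 5.9 × 8.422 ≈ 49.7 kt.

50 kt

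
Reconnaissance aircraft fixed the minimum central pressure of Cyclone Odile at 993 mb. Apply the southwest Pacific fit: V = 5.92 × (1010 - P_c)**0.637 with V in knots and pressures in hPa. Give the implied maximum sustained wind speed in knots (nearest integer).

36 kt

ΔP = 1010 − 993 = 17 mb.
17^0.637 ≈ 6.078.
V ≈ 5.92 × 6.078 ≈ 36.0 kt.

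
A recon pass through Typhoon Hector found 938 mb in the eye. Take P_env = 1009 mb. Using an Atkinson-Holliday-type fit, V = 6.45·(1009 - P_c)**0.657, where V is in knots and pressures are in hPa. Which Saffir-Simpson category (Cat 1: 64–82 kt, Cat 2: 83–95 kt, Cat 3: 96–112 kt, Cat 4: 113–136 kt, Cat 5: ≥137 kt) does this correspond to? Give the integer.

ΔP = 1009 − 938 = 71 mb.
V ≈ 6.45 × 71^0.657 = 6.45 × 16.45 ≈ 106 kt.
106 kt falls in the Category 3 band.

3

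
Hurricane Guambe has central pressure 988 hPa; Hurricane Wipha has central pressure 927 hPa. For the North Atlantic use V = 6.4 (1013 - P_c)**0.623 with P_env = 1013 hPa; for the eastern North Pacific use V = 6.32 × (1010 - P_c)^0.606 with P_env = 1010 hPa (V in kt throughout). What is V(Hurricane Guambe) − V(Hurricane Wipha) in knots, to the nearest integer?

Hurricane Guambe: ΔP = 25; V ≈ 6.4 × 25^0.623 ≈ 47.54 kt.
Hurricane Wipha: ΔP = 83; V ≈ 6.32 × 83^0.606 ≈ 91.98 kt.
Difference ≈ 47.54 − 91.98 = -44.44 → -44 kt.

-44 kt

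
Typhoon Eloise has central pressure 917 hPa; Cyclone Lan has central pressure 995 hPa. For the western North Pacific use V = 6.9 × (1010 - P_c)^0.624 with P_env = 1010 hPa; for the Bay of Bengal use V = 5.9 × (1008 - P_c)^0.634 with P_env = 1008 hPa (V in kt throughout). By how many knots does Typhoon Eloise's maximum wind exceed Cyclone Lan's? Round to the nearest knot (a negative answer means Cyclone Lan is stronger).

Typhoon Eloise: ΔP = 93; V ≈ 6.9 × 93^0.624 ≈ 116.73 kt.
Cyclone Lan: ΔP = 13; V ≈ 5.9 × 13^0.634 ≈ 30.00 kt.
Difference ≈ 116.73 − 30.00 = 86.73 → 87 kt.

87 kt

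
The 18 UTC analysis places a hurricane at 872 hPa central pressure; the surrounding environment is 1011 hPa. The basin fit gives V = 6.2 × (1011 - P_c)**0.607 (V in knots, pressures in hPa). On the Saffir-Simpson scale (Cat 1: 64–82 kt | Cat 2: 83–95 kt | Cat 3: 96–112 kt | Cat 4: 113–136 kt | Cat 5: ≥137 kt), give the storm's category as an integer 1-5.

4

ΔP = 1011 − 872 = 139 hPa.
V ≈ 6.2 × 139^0.607 = 6.2 × 19.99 ≈ 124 kt.
124 kt falls in the Category 4 band.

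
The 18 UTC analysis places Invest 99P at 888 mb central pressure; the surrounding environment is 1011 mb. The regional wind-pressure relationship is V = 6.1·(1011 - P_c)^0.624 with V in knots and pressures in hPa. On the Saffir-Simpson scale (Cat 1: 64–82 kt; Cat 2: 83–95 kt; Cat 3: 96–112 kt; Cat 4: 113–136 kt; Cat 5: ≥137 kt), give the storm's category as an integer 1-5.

ΔP = 1011 − 888 = 123 mb.
V ≈ 6.1 × 123^0.624 = 6.1 × 20.14 ≈ 123 kt.
123 kt falls in the Category 4 band.

4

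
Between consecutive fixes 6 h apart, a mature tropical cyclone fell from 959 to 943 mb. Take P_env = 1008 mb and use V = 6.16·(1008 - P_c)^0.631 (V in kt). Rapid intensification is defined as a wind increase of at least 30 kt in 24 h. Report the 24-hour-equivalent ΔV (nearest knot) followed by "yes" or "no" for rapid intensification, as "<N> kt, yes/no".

56 kt, yes

V₁: ΔP = 49, V ≈ 6.16 × 49^0.631 ≈ 71.80 kt.
V₂: ΔP = 65, V ≈ 6.16 × 65^0.631 ≈ 85.81 kt.
ΔV over 6 h = 14.01 kt → 24 h equivalent = 14.01 × 24/6 ≈ 56.04 kt.
56 kt ≥ 30 kt ⇒ rapid intensification.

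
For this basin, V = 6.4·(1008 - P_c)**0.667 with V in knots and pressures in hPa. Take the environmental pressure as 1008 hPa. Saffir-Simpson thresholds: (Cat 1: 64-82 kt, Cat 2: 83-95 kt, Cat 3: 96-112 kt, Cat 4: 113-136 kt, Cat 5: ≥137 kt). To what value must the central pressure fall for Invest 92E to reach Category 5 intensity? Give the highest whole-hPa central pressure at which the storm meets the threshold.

909 hPa

Category 5 begins at V = 137 kt.
Required ΔP = (137/6.4)^(1/0.667) = 21.406^1.499 ≈ 98.81 hPa.
P_c ≤ 1008 − 98.81 = 909.19, so the highest integer P_c is 909 hPa.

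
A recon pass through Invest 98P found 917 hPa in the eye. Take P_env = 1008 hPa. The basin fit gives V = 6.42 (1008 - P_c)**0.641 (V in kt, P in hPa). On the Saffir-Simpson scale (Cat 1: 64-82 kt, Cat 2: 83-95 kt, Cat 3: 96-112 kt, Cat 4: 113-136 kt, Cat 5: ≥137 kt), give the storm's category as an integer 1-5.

4

ΔP = 1008 − 917 = 91 hPa.
V ≈ 6.42 × 91^0.641 = 6.42 × 18.02 ≈ 116 kt.
116 kt falls in the Category 4 band.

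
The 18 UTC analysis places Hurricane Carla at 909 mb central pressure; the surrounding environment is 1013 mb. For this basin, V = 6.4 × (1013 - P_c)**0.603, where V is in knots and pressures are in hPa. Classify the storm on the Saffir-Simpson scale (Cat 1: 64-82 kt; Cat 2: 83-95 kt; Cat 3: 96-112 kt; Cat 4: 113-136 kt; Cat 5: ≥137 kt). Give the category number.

ΔP = 1013 − 909 = 104 mb.
V ≈ 6.4 × 104^0.603 = 6.4 × 16.45 ≈ 105 kt.
105 kt falls in the Category 3 band.

3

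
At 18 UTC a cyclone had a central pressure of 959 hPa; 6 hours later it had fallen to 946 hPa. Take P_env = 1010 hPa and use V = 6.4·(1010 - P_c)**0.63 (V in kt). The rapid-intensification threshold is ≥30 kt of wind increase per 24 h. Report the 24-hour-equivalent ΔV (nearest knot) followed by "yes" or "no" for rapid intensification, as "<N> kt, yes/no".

V₁: ΔP = 51, V ≈ 6.4 × 51^0.63 ≈ 76.20 kt.
V₂: ΔP = 64, V ≈ 6.4 × 64^0.63 ≈ 87.92 kt.
ΔV over 6 h = 11.72 kt → 24 h equivalent = 11.72 × 24/6 ≈ 46.88 kt.
47 kt ≥ 30 kt ⇒ rapid intensification.

47 kt, yes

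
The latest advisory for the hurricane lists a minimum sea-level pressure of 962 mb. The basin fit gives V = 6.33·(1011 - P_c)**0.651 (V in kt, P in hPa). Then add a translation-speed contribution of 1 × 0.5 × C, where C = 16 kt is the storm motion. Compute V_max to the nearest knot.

ΔP = 1011 − 962 = 49 mb.
49^0.651 ≈ 12.598.
V ≈ 6.33 × 12.598 ≈ 79.7 kt.
Translation term: 1 × 0.5 × 16 = 8 kt.
Corrected V ≈ 87.7 kt → 88 kt.

88 kt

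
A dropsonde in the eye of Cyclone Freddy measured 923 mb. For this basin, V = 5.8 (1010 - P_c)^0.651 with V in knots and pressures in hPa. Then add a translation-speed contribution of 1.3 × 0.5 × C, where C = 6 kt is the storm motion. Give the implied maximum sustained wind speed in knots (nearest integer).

110 kt

ΔP = 1010 − 923 = 87 mb.
87^0.651 ≈ 18.307.
V ≈ 5.8 × 18.307 ≈ 106.2 kt.
Translation term: 1.3 × 0.5 × 6 = 3.9 kt.
Corrected V ≈ 110.1 kt → 110 kt.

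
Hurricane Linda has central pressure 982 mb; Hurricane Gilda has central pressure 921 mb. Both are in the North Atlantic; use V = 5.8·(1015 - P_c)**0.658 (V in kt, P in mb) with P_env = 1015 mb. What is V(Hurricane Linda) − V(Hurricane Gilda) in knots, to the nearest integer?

-57 kt

Hurricane Linda: ΔP = 33; V ≈ 5.8 × 33^0.658 ≈ 57.89 kt.
Hurricane Gilda: ΔP = 94; V ≈ 5.8 × 94^0.658 ≈ 115.28 kt.
Difference ≈ 57.89 − 115.28 = -57.39 → -57 kt.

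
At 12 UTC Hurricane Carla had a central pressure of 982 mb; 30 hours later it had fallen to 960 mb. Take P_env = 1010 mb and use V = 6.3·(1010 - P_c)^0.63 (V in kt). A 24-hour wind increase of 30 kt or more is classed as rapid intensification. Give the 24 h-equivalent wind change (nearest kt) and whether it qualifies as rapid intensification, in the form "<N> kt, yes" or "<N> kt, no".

18 kt, no

V₁: ΔP = 28, V ≈ 6.3 × 28^0.63 ≈ 51.41 kt.
V₂: ΔP = 50, V ≈ 6.3 × 50^0.63 ≈ 74.08 kt.
ΔV over 30 h = 22.67 kt → 24 h equivalent = 22.67 × 24/30 ≈ 18.14 kt.
18 kt < 30 kt ⇒ not rapid intensification.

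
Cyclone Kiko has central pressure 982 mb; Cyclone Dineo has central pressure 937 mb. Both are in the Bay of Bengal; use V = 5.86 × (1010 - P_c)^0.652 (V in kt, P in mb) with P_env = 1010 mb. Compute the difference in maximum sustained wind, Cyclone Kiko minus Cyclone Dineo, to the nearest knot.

-45 kt

Cyclone Kiko: ΔP = 28; V ≈ 5.86 × 28^0.652 ≈ 51.46 kt.
Cyclone Dineo: ΔP = 73; V ≈ 5.86 × 73^0.652 ≈ 96.11 kt.
Difference ≈ 51.46 − 96.11 = -44.65 → -45 kt.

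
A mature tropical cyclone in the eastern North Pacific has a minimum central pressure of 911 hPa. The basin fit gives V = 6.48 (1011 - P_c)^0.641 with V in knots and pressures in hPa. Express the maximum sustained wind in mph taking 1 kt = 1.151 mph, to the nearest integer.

ΔP = 1011 − 911 = 100 hPa.
V ≈ 6.48 × 100^0.641 = 6.48 × 19.143 ≈ 124.044 kt.
124.044 × 1.151 ≈ 142.77 mph → 143 mph.

143 mph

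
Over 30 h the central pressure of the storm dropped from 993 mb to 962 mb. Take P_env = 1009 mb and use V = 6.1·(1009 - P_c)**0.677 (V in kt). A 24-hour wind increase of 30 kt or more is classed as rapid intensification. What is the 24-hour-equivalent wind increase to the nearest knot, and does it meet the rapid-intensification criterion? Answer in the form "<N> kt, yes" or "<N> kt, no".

V₁: ΔP = 16, V ≈ 6.1 × 16^0.677 ≈ 39.86 kt.
V₂: ΔP = 47, V ≈ 6.1 × 47^0.677 ≈ 82.67 kt.
ΔV over 30 h = 42.81 kt → 24 h equivalent = 42.81 × 24/30 ≈ 34.25 kt.
34 kt ≥ 30 kt ⇒ rapid intensification.

34 kt, yes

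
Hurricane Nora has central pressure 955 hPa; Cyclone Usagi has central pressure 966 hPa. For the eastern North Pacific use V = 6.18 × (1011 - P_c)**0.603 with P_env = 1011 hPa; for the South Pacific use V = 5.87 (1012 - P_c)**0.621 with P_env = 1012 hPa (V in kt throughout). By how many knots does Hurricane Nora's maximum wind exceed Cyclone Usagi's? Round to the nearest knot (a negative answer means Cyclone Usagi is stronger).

7 kt

Hurricane Nora: ΔP = 56; V ≈ 6.18 × 56^0.603 ≈ 70.01 kt.
Cyclone Usagi: ΔP = 46; V ≈ 5.87 × 46^0.621 ≈ 63.27 kt.
Difference ≈ 70.01 − 63.27 = 6.74 → 7 kt.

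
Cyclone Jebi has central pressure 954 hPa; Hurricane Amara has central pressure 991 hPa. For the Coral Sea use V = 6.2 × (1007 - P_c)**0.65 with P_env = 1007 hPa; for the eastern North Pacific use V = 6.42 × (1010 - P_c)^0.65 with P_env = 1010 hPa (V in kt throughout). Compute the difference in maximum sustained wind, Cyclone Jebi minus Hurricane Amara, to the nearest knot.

Cyclone Jebi: ΔP = 53; V ≈ 6.2 × 53^0.65 ≈ 81.88 kt.
Hurricane Amara: ΔP = 19; V ≈ 6.42 × 19^0.65 ≈ 43.52 kt.
Difference ≈ 81.88 − 43.52 = 38.36 → 38 kt.

38 kt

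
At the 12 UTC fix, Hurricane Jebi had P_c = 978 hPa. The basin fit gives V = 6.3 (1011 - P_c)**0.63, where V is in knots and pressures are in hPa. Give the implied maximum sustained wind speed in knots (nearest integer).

ΔP = 1011 − 978 = 33 hPa.
33^0.63 ≈ 9.050.
V ≈ 6.3 × 9.050 ≈ 57.0 kt.

57 kt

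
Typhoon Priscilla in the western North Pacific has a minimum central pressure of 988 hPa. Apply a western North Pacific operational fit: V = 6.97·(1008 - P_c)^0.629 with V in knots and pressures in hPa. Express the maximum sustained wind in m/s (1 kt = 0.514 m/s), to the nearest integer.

24 m/s

ΔP = 1008 − 988 = 20 hPa.
V ≈ 6.97 × 20^0.629 = 6.97 × 6.582 ≈ 45.875 kt.
45.875 × 0.514 ≈ 23.58 m/s → 24 m/s.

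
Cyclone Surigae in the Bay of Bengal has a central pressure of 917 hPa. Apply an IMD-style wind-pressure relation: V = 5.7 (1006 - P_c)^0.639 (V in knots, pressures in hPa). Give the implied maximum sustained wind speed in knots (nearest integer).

ΔP = 1006 − 917 = 89 hPa.
89^0.639 ≈ 17.606.
V ≈ 5.7 × 17.606 ≈ 100.4 kt.

100 kt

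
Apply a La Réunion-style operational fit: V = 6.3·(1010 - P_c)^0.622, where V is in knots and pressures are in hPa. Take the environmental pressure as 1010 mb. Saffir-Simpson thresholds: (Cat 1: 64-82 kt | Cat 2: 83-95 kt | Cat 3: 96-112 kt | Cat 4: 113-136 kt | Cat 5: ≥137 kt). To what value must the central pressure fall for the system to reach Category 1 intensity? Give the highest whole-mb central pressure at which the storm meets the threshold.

Category 1 begins at V = 64 kt.
Required ΔP = (64/6.3)^(1/0.622) = 10.159^1.608 ≈ 41.56 mb.
P_c ≤ 1010 − 41.56 = 968.44, so the highest integer P_c is 968 mb.

968 mb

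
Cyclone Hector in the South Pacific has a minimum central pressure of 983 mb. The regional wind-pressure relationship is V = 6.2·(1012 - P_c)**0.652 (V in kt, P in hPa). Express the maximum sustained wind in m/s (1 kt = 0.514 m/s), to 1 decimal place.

ΔP = 1012 − 983 = 29 mb.
V ≈ 6.2 × 29^0.652 = 6.2 × 8.984 ≈ 55.703 kt.
55.703 × 0.514 ≈ 28.63 m/s → 28.6 m/s.

28.6 m/s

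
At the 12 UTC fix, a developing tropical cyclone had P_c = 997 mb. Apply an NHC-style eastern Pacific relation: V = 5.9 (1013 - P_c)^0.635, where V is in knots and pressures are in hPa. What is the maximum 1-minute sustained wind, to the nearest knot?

34 kt

ΔP = 1013 − 997 = 16 mb.
16^0.635 ≈ 5.816.
V ≈ 5.9 × 5.816 ≈ 34.3 kt.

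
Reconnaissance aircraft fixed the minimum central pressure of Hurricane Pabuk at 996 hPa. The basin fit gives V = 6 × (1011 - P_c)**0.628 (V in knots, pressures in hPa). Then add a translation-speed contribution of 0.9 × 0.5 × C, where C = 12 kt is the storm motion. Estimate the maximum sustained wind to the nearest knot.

38 kt

ΔP = 1011 − 996 = 15 hPa.
15^0.628 ≈ 5.478.
V ≈ 6 × 5.478 ≈ 32.9 kt.
Translation term: 0.9 × 0.5 × 12 = 5.4 kt.
Corrected V ≈ 38.3 kt → 38 kt.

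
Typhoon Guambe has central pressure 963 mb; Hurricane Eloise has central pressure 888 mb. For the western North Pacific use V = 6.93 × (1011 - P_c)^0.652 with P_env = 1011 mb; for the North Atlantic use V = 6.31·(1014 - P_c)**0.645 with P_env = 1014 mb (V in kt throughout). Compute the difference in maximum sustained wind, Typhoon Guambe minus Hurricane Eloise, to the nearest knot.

-56 kt

Typhoon Guambe: ΔP = 48; V ≈ 6.93 × 48^0.652 ≈ 86.48 kt.
Hurricane Eloise: ΔP = 126; V ≈ 6.31 × 126^0.645 ≈ 142.81 kt.
Difference ≈ 86.48 − 142.81 = -56.33 → -56 kt.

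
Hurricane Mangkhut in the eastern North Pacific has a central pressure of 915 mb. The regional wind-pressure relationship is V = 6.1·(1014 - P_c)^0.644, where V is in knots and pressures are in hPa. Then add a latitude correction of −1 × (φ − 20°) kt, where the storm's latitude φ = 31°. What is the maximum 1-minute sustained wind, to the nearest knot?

ΔP = 1014 − 915 = 99 mb.
99^0.644 ≈ 19.284.
V ≈ 6.1 × 19.284 ≈ 117.6 kt.
Latitude correction: −1 × (31 − 20) = -11 kt.
Corrected V ≈ 106.6 kt → 107 kt.

107 kt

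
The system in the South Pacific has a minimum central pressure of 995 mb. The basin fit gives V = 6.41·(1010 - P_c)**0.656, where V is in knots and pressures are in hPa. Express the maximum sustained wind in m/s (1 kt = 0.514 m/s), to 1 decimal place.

ΔP = 1010 − 995 = 15 mb.
V ≈ 6.41 × 15^0.656 = 6.41 × 5.909 ≈ 37.877 kt.
37.877 × 0.514 ≈ 19.47 m/s → 19.5 m/s.

19.5 m/s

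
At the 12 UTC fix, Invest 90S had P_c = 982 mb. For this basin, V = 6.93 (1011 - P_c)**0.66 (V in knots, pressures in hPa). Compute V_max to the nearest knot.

64 kt

ΔP = 1011 − 982 = 29 mb.
29^0.66 ≈ 9.230.
V ≈ 6.93 × 9.230 ≈ 64.0 kt.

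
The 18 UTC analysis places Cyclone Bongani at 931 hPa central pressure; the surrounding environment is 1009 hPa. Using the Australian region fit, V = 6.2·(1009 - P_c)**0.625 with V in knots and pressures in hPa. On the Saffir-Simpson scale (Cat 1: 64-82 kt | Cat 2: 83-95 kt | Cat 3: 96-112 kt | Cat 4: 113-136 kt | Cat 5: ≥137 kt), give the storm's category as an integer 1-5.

ΔP = 1009 − 931 = 78 hPa.
V ≈ 6.2 × 78^0.625 = 6.2 × 15.23 ≈ 94 kt.
94 kt falls in the Category 2 band.

2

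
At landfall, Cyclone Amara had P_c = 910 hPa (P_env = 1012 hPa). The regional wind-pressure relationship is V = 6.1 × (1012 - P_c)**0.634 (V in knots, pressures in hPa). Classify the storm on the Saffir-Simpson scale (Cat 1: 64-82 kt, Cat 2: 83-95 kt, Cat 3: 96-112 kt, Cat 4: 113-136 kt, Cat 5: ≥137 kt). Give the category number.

4

ΔP = 1012 − 910 = 102 hPa.
V ≈ 6.1 × 102^0.634 = 6.1 × 18.77 ≈ 114 kt.
114 kt falls in the Category 4 band.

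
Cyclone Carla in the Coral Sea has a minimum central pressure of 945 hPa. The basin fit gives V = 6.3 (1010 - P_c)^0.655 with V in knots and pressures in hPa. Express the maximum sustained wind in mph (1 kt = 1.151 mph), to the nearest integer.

ΔP = 1010 − 945 = 65 hPa.
V ≈ 6.3 × 65^0.655 = 6.3 × 15.398 ≈ 97.006 kt.
97.006 × 1.151 ≈ 111.65 mph → 112 mph.

112 mph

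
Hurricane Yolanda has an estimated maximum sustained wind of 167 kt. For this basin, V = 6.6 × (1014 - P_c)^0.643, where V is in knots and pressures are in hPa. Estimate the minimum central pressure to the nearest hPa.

ΔP = (V / 6.6)^(1/0.643) = (167/6.6)^1.555.
167/6.6 = 25.303; 25.303^1.555 ≈ 152.13 hPa.
P_c = 1014 − 152.13 = 861.87 ≈ 862 hPa.

862 hPa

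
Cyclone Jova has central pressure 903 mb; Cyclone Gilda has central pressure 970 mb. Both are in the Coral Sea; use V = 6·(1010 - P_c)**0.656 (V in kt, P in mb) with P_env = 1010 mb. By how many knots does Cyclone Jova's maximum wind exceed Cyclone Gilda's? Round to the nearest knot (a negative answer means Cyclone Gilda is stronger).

61 kt

Cyclone Jova: ΔP = 107; V ≈ 6 × 107^0.656 ≈ 128.66 kt.
Cyclone Gilda: ΔP = 40; V ≈ 6 × 40^0.656 ≈ 67.47 kt.
Difference ≈ 128.66 − 67.47 = 61.19 → 61 kt.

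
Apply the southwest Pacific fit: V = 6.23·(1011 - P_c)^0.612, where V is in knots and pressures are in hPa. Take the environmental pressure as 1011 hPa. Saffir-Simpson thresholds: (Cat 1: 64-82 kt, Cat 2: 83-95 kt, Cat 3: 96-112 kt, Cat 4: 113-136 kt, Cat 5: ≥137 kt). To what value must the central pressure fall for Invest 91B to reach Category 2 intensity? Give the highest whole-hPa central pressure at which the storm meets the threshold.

942 hPa

Category 2 begins at V = 83 kt.
Required ΔP = (83/6.23)^(1/0.612) = 13.323^1.634 ≈ 68.80 hPa.
P_c ≤ 1011 − 68.80 = 942.20, so the highest integer P_c is 942 hPa.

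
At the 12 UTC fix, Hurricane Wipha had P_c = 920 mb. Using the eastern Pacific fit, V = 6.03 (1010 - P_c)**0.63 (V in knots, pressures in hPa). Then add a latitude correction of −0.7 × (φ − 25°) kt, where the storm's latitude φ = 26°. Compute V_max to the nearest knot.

102 kt

ΔP = 1010 − 920 = 90 mb.
90^0.63 ≈ 17.028.
V ≈ 6.03 × 17.028 ≈ 102.7 kt.
Latitude correction: −0.7 × (26 − 25) = -0.7 kt.
Corrected V ≈ 102 kt → 102 kt.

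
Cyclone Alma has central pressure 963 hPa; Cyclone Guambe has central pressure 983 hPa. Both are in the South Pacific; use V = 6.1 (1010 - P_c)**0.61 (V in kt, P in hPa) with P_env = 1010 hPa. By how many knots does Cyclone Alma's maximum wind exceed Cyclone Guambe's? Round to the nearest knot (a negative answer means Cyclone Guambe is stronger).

Cyclone Alma: ΔP = 47; V ≈ 6.1 × 47^0.61 ≈ 63.87 kt.
Cyclone Guambe: ΔP = 27; V ≈ 6.1 × 27^0.61 ≈ 45.55 kt.
Difference ≈ 63.87 − 45.55 = 18.32 → 18 kt.

18 kt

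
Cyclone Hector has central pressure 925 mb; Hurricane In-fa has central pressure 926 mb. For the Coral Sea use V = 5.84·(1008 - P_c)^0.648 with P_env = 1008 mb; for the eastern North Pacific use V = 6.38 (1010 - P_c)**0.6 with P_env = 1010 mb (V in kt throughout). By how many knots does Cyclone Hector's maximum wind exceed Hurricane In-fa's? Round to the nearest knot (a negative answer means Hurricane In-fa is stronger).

11 kt

Cyclone Hector: ΔP = 83; V ≈ 5.84 × 83^0.648 ≈ 102.32 kt.
Hurricane In-fa: ΔP = 84; V ≈ 6.38 × 84^0.6 ≈ 91.07 kt.
Difference ≈ 102.32 − 91.07 = 11.25 → 11 kt.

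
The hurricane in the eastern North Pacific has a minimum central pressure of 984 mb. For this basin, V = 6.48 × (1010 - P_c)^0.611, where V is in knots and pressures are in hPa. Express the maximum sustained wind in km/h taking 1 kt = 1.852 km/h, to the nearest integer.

88 km/h

ΔP = 1010 − 984 = 26 mb.
V ≈ 6.48 × 26^0.611 = 6.48 × 7.321 ≈ 47.438 kt.
47.438 × 1.852 ≈ 87.85 km/h → 88 km/h.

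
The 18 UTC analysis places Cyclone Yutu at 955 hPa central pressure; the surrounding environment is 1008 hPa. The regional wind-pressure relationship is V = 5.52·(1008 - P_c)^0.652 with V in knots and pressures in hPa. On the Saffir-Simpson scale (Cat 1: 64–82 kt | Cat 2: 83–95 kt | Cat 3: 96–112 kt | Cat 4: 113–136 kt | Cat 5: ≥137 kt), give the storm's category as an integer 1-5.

ΔP = 1008 − 955 = 53 hPa.
V ≈ 5.52 × 53^0.652 = 5.52 × 13.31 ≈ 73 kt.
73 kt falls in the Category 1 band.

1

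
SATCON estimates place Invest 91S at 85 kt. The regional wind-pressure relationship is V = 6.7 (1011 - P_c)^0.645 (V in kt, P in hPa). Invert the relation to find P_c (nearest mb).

ΔP = (V / 6.7)^(1/0.645) = (85/6.7)^1.550.
85/6.7 = 12.687; 12.687^1.550 ≈ 51.36 mb.
P_c = 1011 − 51.36 = 959.64 ≈ 960 mb.

960 mb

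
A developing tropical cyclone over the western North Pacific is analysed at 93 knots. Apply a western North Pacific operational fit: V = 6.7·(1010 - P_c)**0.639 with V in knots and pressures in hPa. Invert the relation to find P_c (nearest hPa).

ΔP = (V / 6.7)^(1/0.639) = (93/6.7)^1.565.
93/6.7 = 13.881; 13.881^1.565 ≈ 61.35 hPa.
P_c = 1010 − 61.35 = 948.65 ≈ 949 hPa.

949 hPa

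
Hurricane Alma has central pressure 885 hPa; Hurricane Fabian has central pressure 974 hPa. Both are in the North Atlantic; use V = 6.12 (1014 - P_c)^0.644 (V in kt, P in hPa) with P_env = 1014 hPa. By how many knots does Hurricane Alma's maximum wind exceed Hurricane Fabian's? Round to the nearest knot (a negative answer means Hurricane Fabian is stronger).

Hurricane Alma: ΔP = 129; V ≈ 6.12 × 129^0.644 ≈ 139.95 kt.
Hurricane Fabian: ΔP = 40; V ≈ 6.12 × 40^0.644 ≈ 65.84 kt.
Difference ≈ 139.95 − 65.84 = 74.11 → 74 kt.

74 kt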